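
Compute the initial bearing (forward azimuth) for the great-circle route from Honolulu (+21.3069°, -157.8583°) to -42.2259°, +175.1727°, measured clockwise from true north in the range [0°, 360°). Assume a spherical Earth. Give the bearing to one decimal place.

201.2°

Δλ = 175.1727 − -157.8583 = 333.0310°; wrapped into (−180°, 180°]: -26.9690°.
θ = atan2( sin Δλ · cos φ₂ , cos φ₁ · sin φ₂ − sin φ₁ · cos φ₂ · cos Δλ )
  = atan2(-0.33582, -0.86593) = -158.803° → normalised to [0°, 360°): 201.197°.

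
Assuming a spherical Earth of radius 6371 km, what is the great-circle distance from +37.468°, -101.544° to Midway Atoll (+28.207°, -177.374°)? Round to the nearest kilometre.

Δλ = -177.374 − -101.544 = -75.830°.
Δφ = 28.207 − 37.468 = -9.261°.
a = sin²(Δφ/2) + cos φ₁ · cos φ₂ · sin²(Δλ/2) = 0.270625.
c = 2·atan2(√a, √(1−a)) = 1.09421 rad → d = 6371·c ≈ 6971.21 km.

6971 km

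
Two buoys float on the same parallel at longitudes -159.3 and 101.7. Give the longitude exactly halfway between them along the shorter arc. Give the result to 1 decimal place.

+151.2°

Signed shortest Δλ from -159.3° to +101.7° is -99.0°.
Midpoint longitude = -159.3° + (-99.0°)/2 = -159.3° − 49.5° = -208.8°.
Normalise into (−180°, 180°]: +151.2°.
(The naïve average (-159.3 + +101.7)/2 = -28.8° is on the wrong side of the globe.)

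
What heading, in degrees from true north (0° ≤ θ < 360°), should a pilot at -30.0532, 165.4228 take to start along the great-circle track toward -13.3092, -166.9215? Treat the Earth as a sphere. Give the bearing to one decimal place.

Δλ = -166.9215 − 165.4228 = -332.3443°; wrapped into (−180°, 180°]: 27.6557°.
θ = atan2( sin Δλ · cos φ₂ , cos φ₁ · sin φ₂ − sin φ₁ · cos φ₂ · cos Δλ )
  = atan2(0.45169, 0.23242) = 62.772° → normalised to [0°, 360°): 62.772°.

62.8°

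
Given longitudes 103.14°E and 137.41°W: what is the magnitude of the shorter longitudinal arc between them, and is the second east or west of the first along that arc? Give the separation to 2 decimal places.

Raw difference: -137.41 − 103.14 = -240.55°.
Normalise into (−180°, 180°]: -240.55° + 360° = 119.45°.
Positive ⇒ the second point lies to the east; separation 119.45°.

119.45° east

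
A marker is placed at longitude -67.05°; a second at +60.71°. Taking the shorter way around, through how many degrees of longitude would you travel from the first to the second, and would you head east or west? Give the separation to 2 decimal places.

127.76° east

Raw difference: 60.71 − -67.05 = 127.76°.
Normalise into (−180°, 180°]: 127.76° stays 127.76°.
Positive ⇒ the second point lies to the east; separation 127.76°.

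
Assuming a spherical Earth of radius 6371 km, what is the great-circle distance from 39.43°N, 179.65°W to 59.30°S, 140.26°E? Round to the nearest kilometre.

Δλ = 140.26 − -179.65 = 319.91°; wrapped into (−180°, 180°]: -40.09°.
Δφ = -59.30 − 39.43 = -98.73°.
a = sin²(Δφ/2) + cos φ₁ · cos φ₂ · sin²(Δλ/2) = 0.622218.
c = 2·atan2(√a, √(1−a)) = 1.81773 rad → d = 6371·c ≈ 11580.78 km.

11581 km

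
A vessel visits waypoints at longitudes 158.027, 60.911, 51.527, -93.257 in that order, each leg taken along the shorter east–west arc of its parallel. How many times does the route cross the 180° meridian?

0

Leg 1: +158.027° → +60.911°, shortest Δλ = -97.116° (west) — does not cross 180°.
Leg 2: +60.911° → +51.527°, shortest Δλ = -9.384° (west) — does not cross 180°.
Leg 3: +51.527° → -93.257°, shortest Δλ = -144.784° (west) — does not cross 180°.
Total crossings: 0.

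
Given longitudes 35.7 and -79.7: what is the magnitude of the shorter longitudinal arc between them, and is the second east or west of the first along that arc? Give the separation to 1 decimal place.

115.4° west

Raw difference: -79.7 − 35.7 = -115.4°.
Normalise into (−180°, 180°]: -115.4° stays -115.4°.
Negative ⇒ the second point lies to the west; separation 115.4°.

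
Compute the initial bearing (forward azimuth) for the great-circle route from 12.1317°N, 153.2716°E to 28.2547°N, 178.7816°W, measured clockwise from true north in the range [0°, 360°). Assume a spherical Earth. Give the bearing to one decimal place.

54.1°

Δλ = -178.7816 − 153.2716 = -332.0532°; wrapped into (−180°, 180°]: 27.9468°.
θ = atan2( sin Δλ · cos φ₂ , cos φ₁ · sin φ₂ − sin φ₁ · cos φ₂ · cos Δλ )
  = atan2(0.41281, 0.29929) = 54.058° → normalised to [0°, 360°): 54.058°.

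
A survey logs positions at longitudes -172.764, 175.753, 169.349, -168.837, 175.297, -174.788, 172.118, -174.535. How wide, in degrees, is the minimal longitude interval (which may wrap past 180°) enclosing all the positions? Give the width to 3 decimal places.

21.814°

Sort the longitudes: -174.788°, -174.535°, -172.764°, -168.837°, +169.349°, +172.118°, +175.297°, +175.753°.
Eastward gaps between consecutive values (wrapping around): 0.253°, 1.771°, 3.927°, 338.186°, 2.769°, 3.179°, 0.456°, 9.459°.
Largest gap = 338.186° ⇒ minimal covering band is its complement: 360° − 338.186° = 21.814°.
Band runs from +169.349° eastward to -168.837°, crossing the antimeridian.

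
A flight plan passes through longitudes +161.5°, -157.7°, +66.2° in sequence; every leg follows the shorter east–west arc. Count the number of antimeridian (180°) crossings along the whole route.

Leg 1: +161.5° → -157.7°, shortest Δλ = 40.8° (east) — crosses 180°.
Leg 2: -157.7° → +66.2°, shortest Δλ = -136.1° (west) — crosses 180°.
Total crossings: 2.

2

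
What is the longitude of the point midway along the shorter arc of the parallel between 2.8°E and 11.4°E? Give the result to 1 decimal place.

7.1°E

Signed shortest Δλ from +2.8° to +11.4° is +8.6°.
Midpoint longitude = +2.8° + (+8.6°)/2 = +2.8° + 4.3° = +7.1°.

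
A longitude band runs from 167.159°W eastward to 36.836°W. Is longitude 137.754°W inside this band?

Yes

Band width going east from -167.159° to -36.836°: ((-36.836 − -167.159) mod 360) = 130.323°.
Offset of -137.754° east of the west edge: ((-137.754 − -167.159) mod 360) = 29.405°.
29.405° ≤ 130.323° ⇒ inside.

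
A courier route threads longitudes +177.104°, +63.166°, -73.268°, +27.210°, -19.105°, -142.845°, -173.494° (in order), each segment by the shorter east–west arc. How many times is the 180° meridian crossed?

Leg 1: +177.104° → +63.166°, shortest Δλ = -113.938° (west) — does not cross 180°.
Leg 2: +63.166° → -73.268°, shortest Δλ = -136.434° (west) — does not cross 180°.
Leg 3: -73.268° → +27.210°, shortest Δλ = 100.478° (east) — does not cross 180°.
Leg 4: +27.210° → -19.105°, shortest Δλ = -46.315° (west) — does not cross 180°.
Leg 5: -19.105° → -142.845°, shortest Δλ = -123.74° (west) — does not cross 180°.
Leg 6: -142.845° → -173.494°, shortest Δλ = -30.649° (west) — does not cross 180°.
Total crossings: 0.

0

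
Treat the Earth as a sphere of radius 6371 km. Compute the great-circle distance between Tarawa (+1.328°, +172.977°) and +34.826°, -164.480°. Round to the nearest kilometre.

Δλ = -164.480 − 172.977 = -337.457°; wrapped into (−180°, 180°]: 22.543°.
Δφ = 34.826 − 1.328 = 33.498°.
a = sin²(Δφ/2) + cos φ₁ · cos φ₂ · sin²(Δλ/2) = 0.114400.
c = 2·atan2(√a, √(1−a)) = 0.69007 rad → d = 6371·c ≈ 4396.46 km.

4396 km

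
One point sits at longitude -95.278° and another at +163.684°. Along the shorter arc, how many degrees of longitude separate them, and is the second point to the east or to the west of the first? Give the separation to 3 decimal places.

101.038° west

Raw difference: 163.684 − -95.278 = 258.962°.
Normalise into (−180°, 180°]: 258.962° − 360° = -101.038°.
Negative ⇒ the second point lies to the west; separation 101.038°.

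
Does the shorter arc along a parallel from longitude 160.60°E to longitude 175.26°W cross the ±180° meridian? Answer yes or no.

Naïve |-175.26 − 160.60| = 335.86° > 180°, so the shorter arc goes the other way round — across 180°.
Signed shortest Δλ = ((-175.26 − 160.60 + 180) mod 360) − 180 = 24.14°.
Going east by 24.14° from +160.60° passes through 180° before reaching -175.26°.

Yes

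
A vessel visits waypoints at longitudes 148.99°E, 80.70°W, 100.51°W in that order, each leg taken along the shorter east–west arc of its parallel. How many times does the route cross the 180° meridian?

Leg 1: +148.99° → -80.70°, shortest Δλ = 130.31° (east) — crosses 180°.
Leg 2: -80.70° → -100.51°, shortest Δλ = -19.81° (west) — does not cross 180°.
Total crossings: 1.

1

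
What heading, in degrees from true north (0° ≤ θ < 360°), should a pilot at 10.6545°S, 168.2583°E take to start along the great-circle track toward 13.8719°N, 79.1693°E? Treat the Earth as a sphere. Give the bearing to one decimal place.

283.8°

Δλ = 79.1693 − 168.2583 = -89.0890°.
θ = atan2( sin Δλ · cos φ₂ , cos φ₁ · sin φ₂ − sin φ₁ · cos φ₂ · cos Δλ )
  = atan2(-0.97071, 0.23847) = -76.198° → normalised to [0°, 360°): 283.802°.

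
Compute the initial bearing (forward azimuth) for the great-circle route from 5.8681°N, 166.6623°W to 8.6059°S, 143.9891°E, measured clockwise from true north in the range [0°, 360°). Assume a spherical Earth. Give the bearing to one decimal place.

254.0°

Δλ = 143.9891 − -166.6623 = 310.6514°; wrapped into (−180°, 180°]: -49.3486°.
θ = atan2( sin Δλ · cos φ₂ , cos φ₁ · sin φ₂ − sin φ₁ · cos φ₂ · cos Δλ )
  = atan2(-0.75015, -0.21471) = -105.972° → normalised to [0°, 360°): 254.028°.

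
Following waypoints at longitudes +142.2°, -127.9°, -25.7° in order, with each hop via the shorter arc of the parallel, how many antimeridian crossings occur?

Leg 1: +142.2° → -127.9°, shortest Δλ = 89.9° (east) — crosses 180°.
Leg 2: -127.9° → -25.7°, shortest Δλ = 102.2° (east) — does not cross 180°.
Total crossings: 1.

1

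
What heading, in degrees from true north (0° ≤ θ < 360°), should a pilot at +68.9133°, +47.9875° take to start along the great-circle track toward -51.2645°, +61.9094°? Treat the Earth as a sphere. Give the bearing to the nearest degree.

170°

Δλ = 61.9094 − 47.9875 = 13.9219°.
θ = atan2( sin Δλ · cos φ₂ , cos φ₁ · sin φ₂ − sin φ₁ · cos φ₂ · cos Δλ )
  = atan2(0.15055, -0.84732) = 169.925° → normalised to [0°, 360°): 169.925°.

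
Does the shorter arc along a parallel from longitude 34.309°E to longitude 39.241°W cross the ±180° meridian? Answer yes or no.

Signed shortest Δλ = ((-39.241 − 34.309 + 180) mod 360) − 180 = -73.55°.
Going west by 73.55° from +34.309° reaches -39.241° without touching 180°.

No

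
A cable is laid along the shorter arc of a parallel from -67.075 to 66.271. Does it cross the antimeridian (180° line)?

No

Signed shortest Δλ = ((66.271 − -67.075 + 180) mod 360) − 180 = 133.346°.
Going east by 133.346° from -67.075° reaches +66.271° without touching 180°.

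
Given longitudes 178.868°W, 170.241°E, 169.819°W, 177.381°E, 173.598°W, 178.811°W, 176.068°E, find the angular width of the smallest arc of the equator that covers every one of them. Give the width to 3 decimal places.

19.940°

Sort the longitudes: -178.868°, -178.811°, -173.598°, -169.819°, +170.241°, +176.068°, +177.381°.
Eastward gaps between consecutive values (wrapping around): 0.057°, 5.213°, 3.779°, 340.060°, 5.827°, 1.313°, 3.751°.
Largest gap = 340.060° ⇒ minimal covering band is its complement: 360° − 340.060° = 19.940°.
Band runs from +170.241° eastward to -169.819°, crossing the antimeridian.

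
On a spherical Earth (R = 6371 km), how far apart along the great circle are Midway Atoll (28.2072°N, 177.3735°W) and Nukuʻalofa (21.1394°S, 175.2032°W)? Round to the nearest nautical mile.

Δλ = -175.2032 − -177.3735 = 2.1703°.
Δφ = -21.1394 − 28.2072 = -49.3466°.
a = sin²(Δφ/2) + cos φ₁ · cos φ₂ · sin²(Δλ/2) = 0.174554.
c = 2·atan2(√a, √(1−a)) = 0.86204 rad → d = 6371·c ≈ 5492.04 km ≈ 2965.46 nmi.

2965 nmi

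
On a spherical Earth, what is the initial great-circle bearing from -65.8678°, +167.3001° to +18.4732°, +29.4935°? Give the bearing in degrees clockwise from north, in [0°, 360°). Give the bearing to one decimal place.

231.2°

Δλ = 29.4935 − 167.3001 = -137.8066°.
θ = atan2( sin Δλ · cos φ₂ , cos φ₁ · sin φ₂ − sin φ₁ · cos φ₂ · cos Δλ )
  = atan2(-0.63703, -0.51175) = -128.776° → normalised to [0°, 360°): 231.224°.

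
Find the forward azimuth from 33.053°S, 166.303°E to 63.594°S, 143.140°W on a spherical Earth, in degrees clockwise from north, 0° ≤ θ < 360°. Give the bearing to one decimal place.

Δλ = -143.140 − 166.303 = -309.443°; wrapped into (−180°, 180°]: 50.557°.
θ = atan2( sin Δλ · cos φ₂ , cos φ₁ · sin φ₂ − sin φ₁ · cos φ₂ · cos Δλ )
  = atan2(0.34345, -0.59661) = 150.073° → normalised to [0°, 360°): 150.073°.

150.1°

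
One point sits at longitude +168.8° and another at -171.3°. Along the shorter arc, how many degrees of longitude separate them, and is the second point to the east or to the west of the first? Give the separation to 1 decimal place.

Raw difference: -171.3 − 168.8 = -340.1°.
Normalise into (−180°, 180°]: -340.1° + 360° = 19.9°.
Positive ⇒ the second point lies to the east; separation 19.9°.

19.9° east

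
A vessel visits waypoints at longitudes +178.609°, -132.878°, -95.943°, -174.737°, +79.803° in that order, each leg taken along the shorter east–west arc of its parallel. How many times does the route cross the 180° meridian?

Leg 1: +178.609° → -132.878°, shortest Δλ = 48.513° (east) — crosses 180°.
Leg 2: -132.878° → -95.943°, shortest Δλ = 36.935° (east) — does not cross 180°.
Leg 3: -95.943° → -174.737°, shortest Δλ = -78.794° (west) — does not cross 180°.
Leg 4: -174.737° → +79.803°, shortest Δλ = -105.46° (west) — crosses 180°.
Total crossings: 2.

2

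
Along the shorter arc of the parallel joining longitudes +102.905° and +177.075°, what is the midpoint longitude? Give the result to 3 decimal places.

Signed shortest Δλ from +102.905° to +177.075° is +74.170°.
Midpoint longitude = +102.905° + (+74.170°)/2 = +102.905° + 37.085° = +139.990°.

+139.990°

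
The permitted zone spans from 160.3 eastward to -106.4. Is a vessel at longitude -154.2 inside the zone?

Yes

Band width going east from +160.3° to -106.4°: ((-106.4 − 160.3) mod 360) = 93.3°.
Offset of -154.2° east of the west edge: ((-154.2 − 160.3) mod 360) = 45.5°.
45.5° ≤ 93.3° ⇒ inside.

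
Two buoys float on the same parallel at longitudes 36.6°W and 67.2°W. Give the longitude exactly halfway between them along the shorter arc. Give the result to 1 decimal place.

51.9°W

Signed shortest Δλ from -36.6° to -67.2° is -30.6°.
Midpoint longitude = -36.6° + (-30.6°)/2 = -36.6° − 15.3° = -51.9°.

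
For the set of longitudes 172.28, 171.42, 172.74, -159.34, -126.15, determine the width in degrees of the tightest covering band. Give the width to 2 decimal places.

Sort the longitudes: -159.34°, -126.15°, +171.42°, +172.28°, +172.74°.
Eastward gaps between consecutive values (wrapping around): 33.19°, 297.57°, 0.86°, 0.46°, 27.92°.
Largest gap = 297.57° ⇒ minimal covering band is its complement: 360° − 297.57° = 62.43°.
Band runs from +171.42° eastward to -126.15°, crossing the antimeridian.

62.43°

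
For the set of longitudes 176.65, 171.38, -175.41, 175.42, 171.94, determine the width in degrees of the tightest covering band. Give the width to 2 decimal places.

13.21°

Sort the longitudes: -175.41°, +171.38°, +171.94°, +175.42°, +176.65°.
Eastward gaps between consecutive values (wrapping around): 346.79°, 0.56°, 3.48°, 1.23°, 7.94°.
Largest gap = 346.79° ⇒ minimal covering band is its complement: 360° − 346.79° = 13.21°.
Band runs from +171.38° eastward to -175.41°, crossing the antimeridian.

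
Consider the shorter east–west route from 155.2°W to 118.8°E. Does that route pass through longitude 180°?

Naïve |118.8 − -155.2| = 274.0° > 180°, so the shorter arc goes the other way round — across 180°.
Signed shortest Δλ = ((118.8 − -155.2 + 180) mod 360) − 180 = -86.0°.
Going west by 86.0° from -155.2° passes through 180° before reaching +118.8°.

Yes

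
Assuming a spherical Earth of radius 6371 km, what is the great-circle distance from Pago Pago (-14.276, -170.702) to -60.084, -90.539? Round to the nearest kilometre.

Δλ = -90.539 − -170.702 = 80.163°.
Δφ = -60.084 − -14.276 = -45.808°.
a = sin²(Δφ/2) + cos φ₁ · cos φ₂ · sin²(Δλ/2) = 0.351844.
c = 2·atan2(√a, √(1−a)) = 1.26997 rad → d = 6371·c ≈ 8090.97 km.

8091 km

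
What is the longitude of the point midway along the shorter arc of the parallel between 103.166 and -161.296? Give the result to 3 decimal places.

Signed shortest Δλ from +103.166° to -161.296° is +95.538°.
Midpoint longitude = +103.166° + (+95.538°)/2 = +103.166° + 47.769° = +150.935°.
(The naïve average (+103.166 + -161.296)/2 = -29.065° is on the wrong side of the globe.)

+150.935°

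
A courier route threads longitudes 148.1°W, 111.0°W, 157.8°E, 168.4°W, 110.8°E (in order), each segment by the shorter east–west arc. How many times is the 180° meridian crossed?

Leg 1: -148.1° → -111.0°, shortest Δλ = 37.1° (east) — does not cross 180°.
Leg 2: -111.0° → +157.8°, shortest Δλ = -91.2° (west) — crosses 180°.
Leg 3: +157.8° → -168.4°, shortest Δλ = 33.8° (east) — crosses 180°.
Leg 4: -168.4° → +110.8°, shortest Δλ = -80.8° (west) — crosses 180°.
Total crossings: 3.

3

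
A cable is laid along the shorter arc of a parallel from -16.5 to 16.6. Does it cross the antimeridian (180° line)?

No

Signed shortest Δλ = ((16.6 − -16.5 + 180) mod 360) − 180 = 33.1°.
Going east by 33.1° from -16.5° reaches +16.6° without touching 180°.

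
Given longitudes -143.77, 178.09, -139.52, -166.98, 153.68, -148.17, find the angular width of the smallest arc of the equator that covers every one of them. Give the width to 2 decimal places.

Sort the longitudes: -166.98°, -148.17°, -143.77°, -139.52°, +153.68°, +178.09°.
Eastward gaps between consecutive values (wrapping around): 18.81°, 4.40°, 4.25°, 293.20°, 24.41°, 14.93°.
Largest gap = 293.20° ⇒ minimal covering band is its complement: 360° − 293.20° = 66.80°.
Band runs from +153.68° eastward to -139.52°, crossing the antimeridian.

66.80°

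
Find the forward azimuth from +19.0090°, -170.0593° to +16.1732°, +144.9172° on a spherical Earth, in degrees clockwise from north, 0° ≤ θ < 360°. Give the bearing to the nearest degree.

Δλ = 144.9172 − -170.0593 = 314.9765°; wrapped into (−180°, 180°]: -45.0235°.
θ = atan2( sin Δλ · cos φ₂ , cos φ₁ · sin φ₂ − sin φ₁ · cos φ₂ · cos Δλ )
  = atan2(-0.67940, 0.04224) = -86.442° → normalised to [0°, 360°): 273.558°.

274°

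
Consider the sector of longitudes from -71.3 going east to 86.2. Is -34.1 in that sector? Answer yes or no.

Yes

Band width going east from -71.3° to +86.2°: ((86.2 − -71.3) mod 360) = 157.5°.
Offset of -34.1° east of the west edge: ((-34.1 − -71.3) mod 360) = 37.2°.
37.2° ≤ 157.5° ⇒ inside.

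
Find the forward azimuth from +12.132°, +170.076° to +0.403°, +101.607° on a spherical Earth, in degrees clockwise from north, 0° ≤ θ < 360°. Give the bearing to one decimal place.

265.7°

Δλ = 101.607 − 170.076 = -68.469°.
θ = atan2( sin Δλ · cos φ₂ , cos φ₁ · sin φ₂ − sin φ₁ · cos φ₂ · cos Δλ )
  = atan2(-0.93020, -0.07025) = -94.319° → normalised to [0°, 360°): 265.681°.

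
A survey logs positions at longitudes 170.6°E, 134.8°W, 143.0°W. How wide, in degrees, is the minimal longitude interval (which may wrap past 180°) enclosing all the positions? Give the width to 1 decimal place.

54.6°

Sort the longitudes: -143.0°, -134.8°, +170.6°.
Eastward gaps between consecutive values (wrapping around): 8.2°, 305.4°, 46.4°.
Largest gap = 305.4° ⇒ minimal covering band is its complement: 360° − 305.4° = 54.6°.
Band runs from +170.6° eastward to -134.8°, crossing the antimeridian.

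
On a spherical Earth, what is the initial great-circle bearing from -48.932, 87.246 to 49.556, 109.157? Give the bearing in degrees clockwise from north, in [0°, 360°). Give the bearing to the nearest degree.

Δλ = 109.157 − 87.246 = 21.911°.
θ = atan2( sin Δλ · cos φ₂ , cos φ₁ · sin φ₂ − sin φ₁ · cos φ₂ · cos Δλ )
  = atan2(0.24207, 0.95372) = 14.242° → normalised to [0°, 360°): 14.242°.

14°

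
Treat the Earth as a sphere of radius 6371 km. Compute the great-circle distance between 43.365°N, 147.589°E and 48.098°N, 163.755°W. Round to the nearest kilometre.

Δλ = -163.755 − 147.589 = -311.344°; wrapped into (−180°, 180°]: 48.656°.
Δφ = 48.098 − 43.365 = 4.733°.
a = sin²(Δφ/2) + cos φ₁ · cos φ₂ · sin²(Δλ/2) = 0.084105.
c = 2·atan2(√a, √(1−a)) = 0.58847 rad → d = 6371·c ≈ 3749.14 km.

3749 km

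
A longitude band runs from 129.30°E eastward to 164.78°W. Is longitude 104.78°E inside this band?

No

Band width going east from +129.30° to -164.78°: ((-164.78 − 129.30) mod 360) = 65.92°.
Offset of +104.78° east of the west edge: ((104.78 − 129.30) mod 360) = 335.48°.
335.48° > 65.92° ⇒ outside.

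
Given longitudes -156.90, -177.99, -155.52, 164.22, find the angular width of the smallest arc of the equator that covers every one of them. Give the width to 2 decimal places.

40.26°

Sort the longitudes: -177.99°, -156.90°, -155.52°, +164.22°.
Eastward gaps between consecutive values (wrapping around): 21.09°, 1.38°, 319.74°, 17.79°.
Largest gap = 319.74° ⇒ minimal covering band is its complement: 360° − 319.74° = 40.26°.
Band runs from +164.22° eastward to -155.52°, crossing the antimeridian.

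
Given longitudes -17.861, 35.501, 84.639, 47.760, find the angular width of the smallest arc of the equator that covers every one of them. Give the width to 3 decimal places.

102.500°

Sort the longitudes: -17.861°, +35.501°, +47.760°, +84.639°.
Eastward gaps between consecutive values (wrapping around): 53.362°, 12.259°, 36.879°, 257.500°.
Largest gap = 257.500° ⇒ minimal covering band is its complement: 360° − 257.500° = 102.500°.
Band runs from -17.861° eastward to +84.639°.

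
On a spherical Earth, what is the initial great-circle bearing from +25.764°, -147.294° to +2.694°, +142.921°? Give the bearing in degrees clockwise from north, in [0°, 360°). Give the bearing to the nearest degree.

Δλ = 142.921 − -147.294 = 290.215°; wrapped into (−180°, 180°]: -69.785°.
θ = atan2( sin Δλ · cos φ₂ , cos φ₁ · sin φ₂ − sin φ₁ · cos φ₂ · cos Δλ )
  = atan2(-0.93737, -0.10770) = -96.554° → normalised to [0°, 360°): 263.446°.

263°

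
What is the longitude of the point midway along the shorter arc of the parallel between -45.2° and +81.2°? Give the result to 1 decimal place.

+18.0°

Signed shortest Δλ from -45.2° to +81.2° is +126.4°.
Midpoint longitude = -45.2° + (+126.4°)/2 = -45.2° + 63.2° = +18.0°.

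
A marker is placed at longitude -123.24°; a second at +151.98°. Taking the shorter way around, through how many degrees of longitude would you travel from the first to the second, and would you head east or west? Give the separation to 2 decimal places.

84.78° west

Raw difference: 151.98 − -123.24 = 275.22°.
Normalise into (−180°, 180°]: 275.22° − 360° = -84.78°.
Negative ⇒ the second point lies to the west; separation 84.78°.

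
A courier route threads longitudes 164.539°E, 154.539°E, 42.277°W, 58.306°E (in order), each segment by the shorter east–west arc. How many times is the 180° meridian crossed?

Leg 1: +164.539° → +154.539°, shortest Δλ = -10.0° (west) — does not cross 180°.
Leg 2: +154.539° → -42.277°, shortest Δλ = 163.184° (east) — crosses 180°.
Leg 3: -42.277° → +58.306°, shortest Δλ = 100.583° (east) — does not cross 180°.
Total crossings: 1.

1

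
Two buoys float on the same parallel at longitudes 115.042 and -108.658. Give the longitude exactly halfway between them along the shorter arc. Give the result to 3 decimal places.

-176.808°

Signed shortest Δλ from +115.042° to -108.658° is +136.300°.
Midpoint longitude = +115.042° + (+136.300°)/2 = +115.042° + 68.150° = +183.192°.
Normalise into (−180°, 180°]: -176.808°.
(The naïve average (+115.042 + -108.658)/2 = 3.192° is on the wrong side of the globe.)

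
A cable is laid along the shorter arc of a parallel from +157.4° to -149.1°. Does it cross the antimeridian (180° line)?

Yes

Naïve |-149.1 − 157.4| = 306.5° > 180°, so the shorter arc goes the other way round — across 180°.
Signed shortest Δλ = ((-149.1 − 157.4 + 180) mod 360) − 180 = 53.5°.
Going east by 53.5° from +157.4° passes through 180° before reaching -149.1°.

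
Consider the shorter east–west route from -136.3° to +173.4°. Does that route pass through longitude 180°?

Naïve |173.4 − -136.3| = 309.7° > 180°, so the shorter arc goes the other way round — across 180°.
Signed shortest Δλ = ((173.4 − -136.3 + 180) mod 360) − 180 = -50.3°.
Going west by 50.3° from -136.3° passes through 180° before reaching +173.4°.

Yes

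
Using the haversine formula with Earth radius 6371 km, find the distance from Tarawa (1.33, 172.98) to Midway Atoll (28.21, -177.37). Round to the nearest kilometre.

3160 km

Δλ = -177.37 − 172.98 = -350.35°; wrapped into (−180°, 180°]: 9.65°.
Δφ = 28.21 − 1.33 = 26.88°.
a = sin²(Δφ/2) + cos φ₁ · cos φ₂ · sin²(Δλ/2) = 0.060255.
c = 2·atan2(√a, √(1−a)) = 0.49601 rad → d = 6371·c ≈ 3160.06 km.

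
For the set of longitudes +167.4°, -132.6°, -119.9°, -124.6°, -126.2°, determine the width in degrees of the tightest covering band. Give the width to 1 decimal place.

72.7°

Sort the longitudes: -132.6°, -126.2°, -124.6°, -119.9°, +167.4°.
Eastward gaps between consecutive values (wrapping around): 6.4°, 1.6°, 4.7°, 287.3°, 60.0°.
Largest gap = 287.3° ⇒ minimal covering band is its complement: 360° − 287.3° = 72.7°.
Band runs from +167.4° eastward to -119.9°, crossing the antimeridian.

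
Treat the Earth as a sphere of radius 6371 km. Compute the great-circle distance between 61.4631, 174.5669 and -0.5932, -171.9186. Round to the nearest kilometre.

Δλ = -171.9186 − 174.5669 = -346.4855°; wrapped into (−180°, 180°]: 13.5145°.
Δφ = -0.5932 − 61.4631 = -62.0563°.
a = sin²(Δφ/2) + cos φ₁ · cos φ₂ · sin²(Δλ/2) = 0.272312.
c = 2·atan2(√a, √(1−a)) = 1.09800 rad → d = 6371·c ≈ 6995.37 km.

6995 km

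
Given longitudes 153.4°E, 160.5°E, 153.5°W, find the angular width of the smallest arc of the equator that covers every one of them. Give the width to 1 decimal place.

53.1°

Sort the longitudes: -153.5°, +153.4°, +160.5°.
Eastward gaps between consecutive values (wrapping around): 306.9°, 7.1°, 46.0°.
Largest gap = 306.9° ⇒ minimal covering band is its complement: 360° − 306.9° = 53.1°.
Band runs from +153.4° eastward to -153.5°, crossing the antimeridian.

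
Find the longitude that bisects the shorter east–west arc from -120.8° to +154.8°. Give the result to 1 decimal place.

Signed shortest Δλ from -120.8° to +154.8° is -84.4°.
Midpoint longitude = -120.8° + (-84.4°)/2 = -120.8° − 42.2° = -163.0°.
(The naïve average (-120.8 + +154.8)/2 = 17.0° is on the wrong side of the globe.)

-163.0°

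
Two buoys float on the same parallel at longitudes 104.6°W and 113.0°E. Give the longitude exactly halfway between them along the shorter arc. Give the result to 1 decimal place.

Signed shortest Δλ from -104.6° to +113.0° is -142.4°.
Midpoint longitude = -104.6° + (-142.4°)/2 = -104.6° − 71.2° = -175.8°.
(The naïve average (-104.6 + +113.0)/2 = 4.2° is on the wrong side of the globe.)

175.8°W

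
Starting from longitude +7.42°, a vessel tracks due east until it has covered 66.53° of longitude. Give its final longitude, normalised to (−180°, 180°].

Start at +7.42°; shift +66.53° → +73.95°.
+73.95° already lies in (−180°, 180°].

+73.95°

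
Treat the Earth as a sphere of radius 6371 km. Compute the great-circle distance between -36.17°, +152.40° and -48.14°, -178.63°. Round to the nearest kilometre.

2711 km

Δλ = -178.63 − 152.40 = -331.03°; wrapped into (−180°, 180°]: 28.97°.
Δφ = -48.14 − -36.17 = -11.97°.
a = sin²(Δφ/2) + cos φ₁ · cos φ₂ · sin²(Δλ/2) = 0.044575.
c = 2·atan2(√a, √(1−a)) = 0.42546 rad → d = 6371·c ≈ 2710.58 km.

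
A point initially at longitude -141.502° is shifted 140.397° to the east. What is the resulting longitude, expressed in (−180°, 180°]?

-1.105°

Start at -141.502°; shift +140.397° → -1.105°.
-1.105° already lies in (−180°, 180°].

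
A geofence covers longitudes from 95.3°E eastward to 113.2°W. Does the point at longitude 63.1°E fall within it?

Band width going east from +95.3° to -113.2°: ((-113.2 − 95.3) mod 360) = 151.5°.
Offset of +63.1° east of the west edge: ((63.1 − 95.3) mod 360) = 327.8°.
327.8° > 151.5° ⇒ outside.

No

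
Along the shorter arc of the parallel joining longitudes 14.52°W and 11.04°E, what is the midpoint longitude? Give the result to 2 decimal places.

1.74°W

Signed shortest Δλ from -14.52° to +11.04° is +25.56°.
Midpoint longitude = -14.52° + (+25.56°)/2 = -14.52° + 12.78° = -1.74°.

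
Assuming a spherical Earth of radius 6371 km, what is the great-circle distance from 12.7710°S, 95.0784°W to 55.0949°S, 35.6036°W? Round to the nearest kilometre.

Δλ = -35.6036 − -95.0784 = 59.4748°.
Δφ = -55.0949 − -12.7710 = -42.3239°.
a = sin²(Δφ/2) + cos φ₁ · cos φ₂ · sin²(Δλ/2) = 0.267631.
c = 2·atan2(√a, √(1−a)) = 1.08746 rad → d = 6371·c ≈ 6928.20 km.

6928 km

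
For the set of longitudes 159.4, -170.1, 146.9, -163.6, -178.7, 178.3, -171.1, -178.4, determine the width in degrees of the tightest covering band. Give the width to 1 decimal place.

49.5°

Sort the longitudes: -178.7°, -178.4°, -171.1°, -170.1°, -163.6°, +146.9°, +159.4°, +178.3°.
Eastward gaps between consecutive values (wrapping around): 0.3°, 7.3°, 1.0°, 6.5°, 310.5°, 12.5°, 18.9°, 3.0°.
Largest gap = 310.5° ⇒ minimal covering band is its complement: 360° − 310.5° = 49.5°.
Band runs from +146.9° eastward to -163.6°, crossing the antimeridian.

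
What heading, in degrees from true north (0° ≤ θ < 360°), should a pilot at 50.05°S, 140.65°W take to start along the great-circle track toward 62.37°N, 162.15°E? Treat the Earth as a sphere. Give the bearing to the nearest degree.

Δλ = 162.15 − -140.65 = 302.80°; wrapped into (−180°, 180°]: -57.20°.
θ = atan2( sin Δλ · cos φ₂ , cos φ₁ · sin φ₂ − sin φ₁ · cos φ₂ · cos Δλ )
  = atan2(-0.38982, 0.76148) = -27.109° → normalised to [0°, 360°): 332.891°.

333°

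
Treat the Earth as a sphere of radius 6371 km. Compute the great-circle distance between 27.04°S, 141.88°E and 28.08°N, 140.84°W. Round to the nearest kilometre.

Δλ = -140.84 − 141.88 = -282.72°; wrapped into (−180°, 180°]: 77.28°.
Δφ = 28.08 − -27.04 = 55.12°.
a = sin²(Δφ/2) + cos φ₁ · cos φ₂ · sin²(Δλ/2) = 0.520477.
c = 2·atan2(√a, √(1−a)) = 1.61176 rad → d = 6371·c ≈ 10268.54 km.

10269 km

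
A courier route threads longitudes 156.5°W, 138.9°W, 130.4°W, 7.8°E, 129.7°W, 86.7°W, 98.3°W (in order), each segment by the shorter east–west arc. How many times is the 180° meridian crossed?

Leg 1: -156.5° → -138.9°, shortest Δλ = 17.6° (east) — does not cross 180°.
Leg 2: -138.9° → -130.4°, shortest Δλ = 8.5° (east) — does not cross 180°.
Leg 3: -130.4° → +7.8°, shortest Δλ = 138.2° (east) — does not cross 180°.
Leg 4: +7.8° → -129.7°, shortest Δλ = -137.5° (west) — does not cross 180°.
Leg 5: -129.7° → -86.7°, shortest Δλ = 43.0° (east) — does not cross 180°.
Leg 6: -86.7° → -98.3°, shortest Δλ = -11.6° (west) — does not cross 180°.
Total crossings: 0.

0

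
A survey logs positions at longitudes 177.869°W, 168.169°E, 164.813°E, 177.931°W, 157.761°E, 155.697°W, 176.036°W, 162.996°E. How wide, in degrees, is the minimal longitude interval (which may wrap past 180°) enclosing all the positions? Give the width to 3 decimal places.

46.542°

Sort the longitudes: -177.931°, -177.869°, -176.036°, -155.697°, +157.761°, +162.996°, +164.813°, +168.169°.
Eastward gaps between consecutive values (wrapping around): 0.062°, 1.833°, 20.339°, 313.458°, 5.235°, 1.817°, 3.356°, 13.900°.
Largest gap = 313.458° ⇒ minimal covering band is its complement: 360° − 313.458° = 46.542°.
Band runs from +157.761° eastward to -155.697°, crossing the antimeridian.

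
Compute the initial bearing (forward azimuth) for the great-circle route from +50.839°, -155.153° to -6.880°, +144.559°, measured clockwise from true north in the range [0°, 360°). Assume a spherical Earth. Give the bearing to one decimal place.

Δλ = 144.559 − -155.153 = 299.712°; wrapped into (−180°, 180°]: -60.288°.
θ = atan2( sin Δλ · cos φ₂ , cos φ₁ · sin φ₂ − sin φ₁ · cos φ₂ · cos Δλ )
  = atan2(-0.86227, -0.45719) = -117.933° → normalised to [0°, 360°): 242.067°.

242.1°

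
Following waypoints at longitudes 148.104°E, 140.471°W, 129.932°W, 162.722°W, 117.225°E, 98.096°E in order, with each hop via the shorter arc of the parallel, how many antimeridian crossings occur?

Leg 1: +148.104° → -140.471°, shortest Δλ = 71.425° (east) — crosses 180°.
Leg 2: -140.471° → -129.932°, shortest Δλ = 10.539° (east) — does not cross 180°.
Leg 3: -129.932° → -162.722°, shortest Δλ = -32.79° (west) — does not cross 180°.
Leg 4: -162.722° → +117.225°, shortest Δλ = -80.053° (west) — crosses 180°.
Leg 5: +117.225° → +98.096°, shortest Δλ = -19.129° (west) — does not cross 180°.
Total crossings: 2.

2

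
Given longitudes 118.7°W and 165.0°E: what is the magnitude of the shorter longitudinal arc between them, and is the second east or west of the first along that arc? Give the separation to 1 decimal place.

Raw difference: 165.0 − -118.7 = 283.7°.
Normalise into (−180°, 180°]: 283.7° − 360° = -76.3°.
Negative ⇒ the second point lies to the west; separation 76.3°.

76.3° west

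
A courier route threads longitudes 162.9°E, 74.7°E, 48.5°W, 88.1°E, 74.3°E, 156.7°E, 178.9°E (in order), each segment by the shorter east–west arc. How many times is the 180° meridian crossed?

0

Leg 1: +162.9° → +74.7°, shortest Δλ = -88.2° (west) — does not cross 180°.
Leg 2: +74.7° → -48.5°, shortest Δλ = -123.2° (west) — does not cross 180°.
Leg 3: -48.5° → +88.1°, shortest Δλ = 136.6° (east) — does not cross 180°.
Leg 4: +88.1° → +74.3°, shortest Δλ = -13.8° (west) — does not cross 180°.
Leg 5: +74.3° → +156.7°, shortest Δλ = 82.4° (east) — does not cross 180°.
Leg 6: +156.7° → +178.9°, shortest Δλ = 22.2° (east) — does not cross 180°.
Total crossings: 0.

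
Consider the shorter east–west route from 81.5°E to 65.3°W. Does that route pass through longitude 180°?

No

Signed shortest Δλ = ((-65.3 − 81.5 + 180) mod 360) − 180 = -146.8°.
Going west by 146.8° from +81.5° reaches -65.3° without touching 180°.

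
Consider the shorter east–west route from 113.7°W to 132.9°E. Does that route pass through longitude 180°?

Naïve |132.9 − -113.7| = 246.6° > 180°, so the shorter arc goes the other way round — across 180°.
Signed shortest Δλ = ((132.9 − -113.7 + 180) mod 360) − 180 = -113.4°.
Going west by 113.4° from -113.7° passes through 180° before reaching +132.9°.

Yes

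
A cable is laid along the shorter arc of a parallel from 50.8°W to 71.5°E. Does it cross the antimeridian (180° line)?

No

Signed shortest Δλ = ((71.5 − -50.8 + 180) mod 360) − 180 = 122.3°.
Going east by 122.3° from -50.8° reaches +71.5° without touching 180°.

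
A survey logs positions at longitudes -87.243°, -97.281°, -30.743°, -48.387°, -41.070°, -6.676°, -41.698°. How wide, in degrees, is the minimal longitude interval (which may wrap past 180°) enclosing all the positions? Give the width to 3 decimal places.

Sort the longitudes: -97.281°, -87.243°, -48.387°, -41.698°, -41.070°, -30.743°, -6.676°.
Eastward gaps between consecutive values (wrapping around): 10.038°, 38.856°, 6.689°, 0.628°, 10.327°, 24.067°, 269.395°.
Largest gap = 269.395° ⇒ minimal covering band is its complement: 360° − 269.395° = 90.605°.
Band runs from -97.281° eastward to -6.676°.

90.605°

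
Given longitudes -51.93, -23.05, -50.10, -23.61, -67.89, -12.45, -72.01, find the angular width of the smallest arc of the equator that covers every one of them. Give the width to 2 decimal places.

Sort the longitudes: -72.01°, -67.89°, -51.93°, -50.10°, -23.61°, -23.05°, -12.45°.
Eastward gaps between consecutive values (wrapping around): 4.12°, 15.96°, 1.83°, 26.49°, 0.56°, 10.60°, 300.44°.
Largest gap = 300.44° ⇒ minimal covering band is its complement: 360° − 300.44° = 59.56°.
Band runs from -72.01° eastward to -12.45°.

59.56°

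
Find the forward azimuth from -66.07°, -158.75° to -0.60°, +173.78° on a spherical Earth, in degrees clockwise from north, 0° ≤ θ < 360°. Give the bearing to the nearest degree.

Δλ = 173.78 − -158.75 = 332.53°; wrapped into (−180°, 180°]: -27.47°.
θ = atan2( sin Δλ · cos φ₂ , cos φ₁ · sin φ₂ − sin φ₁ · cos φ₂ · cos Δλ )
  = atan2(-0.46126, 0.80669) = -29.760° → normalised to [0°, 360°): 330.240°.

330°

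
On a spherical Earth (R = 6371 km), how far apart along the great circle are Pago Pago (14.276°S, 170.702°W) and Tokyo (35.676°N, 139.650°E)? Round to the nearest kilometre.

7621 km

Δλ = 139.650 − -170.702 = 310.352°; wrapped into (−180°, 180°]: -49.648°.
Δφ = 35.676 − -14.276 = 49.952°.
a = sin²(Δφ/2) + cos φ₁ · cos φ₂ · sin²(Δλ/2) = 0.317044.
c = 2·atan2(√a, √(1−a)) = 1.19618 rad → d = 6371·c ≈ 7620.89 km.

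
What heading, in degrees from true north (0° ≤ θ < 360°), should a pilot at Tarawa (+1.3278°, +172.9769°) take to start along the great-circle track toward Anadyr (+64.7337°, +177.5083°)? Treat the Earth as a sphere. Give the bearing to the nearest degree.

2°

Δλ = 177.5083 − 172.9769 = 4.5314°.
θ = atan2( sin Δλ · cos φ₂ , cos φ₁ · sin φ₂ − sin φ₁ · cos φ₂ · cos Δλ )
  = atan2(0.03372, 0.89423) = 2.160° → normalised to [0°, 360°): 2.160°.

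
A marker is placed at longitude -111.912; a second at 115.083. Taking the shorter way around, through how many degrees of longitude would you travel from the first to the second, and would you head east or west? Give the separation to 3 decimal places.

Raw difference: 115.083 − -111.912 = 226.995°.
Normalise into (−180°, 180°]: 226.995° − 360° = -133.005°.
Negative ⇒ the second point lies to the west; separation 133.005°.

133.005° west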